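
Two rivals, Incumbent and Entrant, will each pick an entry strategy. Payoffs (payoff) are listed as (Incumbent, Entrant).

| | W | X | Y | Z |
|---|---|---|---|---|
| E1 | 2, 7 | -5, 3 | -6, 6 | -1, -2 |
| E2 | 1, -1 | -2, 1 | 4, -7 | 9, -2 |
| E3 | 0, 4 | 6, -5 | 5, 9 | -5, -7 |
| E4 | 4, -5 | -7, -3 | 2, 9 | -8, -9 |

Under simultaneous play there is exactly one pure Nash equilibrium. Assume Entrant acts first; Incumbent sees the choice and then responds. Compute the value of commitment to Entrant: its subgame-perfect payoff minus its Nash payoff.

0

Incumbent best-responds to each possible Entrant move:
- W: BR = E4, leader payoff -5.
- X: BR = E3, leader payoff -5.
- Y: BR = E3, leader payoff 9.
- Z: BR = E2, leader payoff -2.
Among -5, -5, 9, -2, the best is 9 at Y. Subgame-perfect outcome: (E3, Y) with payoffs (5, 9).
Under simultaneous play:
Incumbent's best replies: W→E4; X→E3; Y→E3; Z→E2.
Entrant's best replies: E1→W; E2→X; E3→Y; E4→Y.
The unique mutual best reply is (E3, Y), giving (5, 9).
Entrant's commitment gain: 9 − 9 = 0.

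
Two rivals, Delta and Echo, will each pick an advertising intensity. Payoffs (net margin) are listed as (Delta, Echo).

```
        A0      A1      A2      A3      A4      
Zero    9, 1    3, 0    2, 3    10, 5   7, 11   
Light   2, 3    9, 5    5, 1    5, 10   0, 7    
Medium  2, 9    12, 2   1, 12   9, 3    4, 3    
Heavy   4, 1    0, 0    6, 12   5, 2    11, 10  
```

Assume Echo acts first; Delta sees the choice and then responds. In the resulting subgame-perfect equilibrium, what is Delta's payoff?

6

Solve by backward induction (Echo leads).
- A0 → Delta plays Zero (best of 9, 2, 2, 4); Echo gets 1.
- A1 → Delta plays Medium (best of 3, 9, 12, 0); Echo gets 2.
- A2 → Delta plays Heavy (best of 2, 5, 1, 6); Echo gets 12.
- A3 → Delta plays Zero (best of 10, 5, 9, 5); Echo gets 5.
- A4 → Delta plays Heavy (best of 7, 0, 4, 11); Echo gets 10.
Maximizing over 1, 2, 12, 5, 10, Echo chooses A2. Subgame-perfect outcome: (Heavy, A2) with payoffs (6, 12).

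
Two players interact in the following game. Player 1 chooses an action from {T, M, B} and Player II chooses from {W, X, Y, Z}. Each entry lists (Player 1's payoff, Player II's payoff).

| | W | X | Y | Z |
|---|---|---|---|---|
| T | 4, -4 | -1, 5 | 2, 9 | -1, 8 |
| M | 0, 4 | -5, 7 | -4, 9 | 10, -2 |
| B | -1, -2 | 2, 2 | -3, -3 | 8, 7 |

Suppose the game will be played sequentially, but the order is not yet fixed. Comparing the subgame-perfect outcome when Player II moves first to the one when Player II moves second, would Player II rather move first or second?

first

If Player 1 leads: Player II's best replies are T→Y, M→Y, B→Z; Player 1's induced payoffs 2, -4, 8; outcome (B, Z), payoffs (8, 7).
If Player II leads: Player 1's best replies are W→T, X→B, Y→T, Z→M; Player II's induced payoffs -4, 2, 9, -2; outcome (T, Y), payoffs (2, 9).
Player II gets 9 moving first and 7 moving second, so Player II prefers to move first.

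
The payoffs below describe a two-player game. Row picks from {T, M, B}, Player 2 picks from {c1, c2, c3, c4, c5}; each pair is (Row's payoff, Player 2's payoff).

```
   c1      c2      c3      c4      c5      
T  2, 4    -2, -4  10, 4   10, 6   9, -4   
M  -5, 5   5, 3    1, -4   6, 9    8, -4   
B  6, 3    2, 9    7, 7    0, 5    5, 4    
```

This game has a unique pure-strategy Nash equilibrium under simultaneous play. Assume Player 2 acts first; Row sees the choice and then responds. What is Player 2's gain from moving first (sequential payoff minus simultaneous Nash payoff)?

0

Work backward from Row's decision.
- c1: BR = B, leader payoff 3.
- c2: BR = M, leader payoff 3.
- c3: BR = T, leader payoff 4.
- c4: BR = T, leader payoff 6.
- c5: BR = T, leader payoff -4.
Player 2's induced payoffs are 3, 3, 4, 6, -4, so Player 2 commits to c4. Subgame-perfect outcome: (T, c4) with payoffs (10, 6).
For the simultaneous game, intersect best replies.
Row's best replies: c1→B; c2→M; c3→T; c4→T; c5→T.
Player 2's best replies: T→c4; M→c4; B→c2.
Only (T, c4) has each player best-responding; Nash payoffs (10, 6).
Player 2's commitment gain: 6 − 6 = 0.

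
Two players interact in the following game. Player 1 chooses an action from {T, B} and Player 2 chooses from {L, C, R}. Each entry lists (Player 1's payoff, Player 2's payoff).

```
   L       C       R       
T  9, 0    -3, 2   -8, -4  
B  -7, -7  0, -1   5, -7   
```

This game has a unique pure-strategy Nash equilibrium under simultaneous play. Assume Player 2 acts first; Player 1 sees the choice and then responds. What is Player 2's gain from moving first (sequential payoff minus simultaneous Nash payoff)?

Player 1 best-responds to each possible Player 2 move:
- L: BR = T, leader payoff 0.
- C: BR = B, leader payoff -1.
- R: BR = B, leader payoff -7.
Among 0, -1, -7, the best is 0 at L. Subgame-perfect outcome: (T, L) with payoffs (9, 0).
For the simultaneous game, intersect best replies.
Player 1's best replies: L→T; C→B; R→B.
Player 2's best replies: T→C; B→C.
The unique mutual best reply is (B, C), giving (0, -1).
Player 2's commitment gain: 0 − -1 = 1.

1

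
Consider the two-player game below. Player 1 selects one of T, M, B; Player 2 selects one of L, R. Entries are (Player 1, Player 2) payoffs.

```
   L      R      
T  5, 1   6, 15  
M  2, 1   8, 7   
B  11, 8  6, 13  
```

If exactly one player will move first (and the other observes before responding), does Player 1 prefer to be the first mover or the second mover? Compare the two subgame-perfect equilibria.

If Player 1 leads: Player 2's best replies are T→R, M→R, B→R; Player 1's induced payoffs 6, 8, 6; outcome (M, R), payoffs (8, 7).
If Player 2 leads: Player 1's best replies are L→B, R→M; Player 2's induced payoffs 8, 7; outcome (B, L), payoffs (11, 8).
Player 1 gets 8 moving first and 11 moving second, so Player 1 prefers to move second.

second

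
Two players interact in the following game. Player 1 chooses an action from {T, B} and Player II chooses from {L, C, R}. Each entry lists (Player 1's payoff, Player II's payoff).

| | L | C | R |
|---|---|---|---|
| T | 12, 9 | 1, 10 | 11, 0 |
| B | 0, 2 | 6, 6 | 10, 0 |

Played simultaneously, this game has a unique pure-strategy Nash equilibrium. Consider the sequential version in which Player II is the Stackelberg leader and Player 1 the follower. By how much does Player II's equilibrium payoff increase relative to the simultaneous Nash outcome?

3

Work backward from Player 1's decision.
- L: BR = T, leader payoff 9.
- C: BR = B, leader payoff 6.
- R: BR = T, leader payoff 0.
Player II's induced payoffs are 9, 6, 0, so Player II commits to L. Subgame-perfect outcome: (T, L) with payoffs (12, 9).
Now find the simultaneous Nash equilibrium.
Player 1's best replies: L→T; C→B; R→T.
Player II's best replies: T→C; B→C.
Only (B, C) has each player best-responding; Nash payoffs (6, 6).
Player II's commitment gain: 9 − 6 = 3.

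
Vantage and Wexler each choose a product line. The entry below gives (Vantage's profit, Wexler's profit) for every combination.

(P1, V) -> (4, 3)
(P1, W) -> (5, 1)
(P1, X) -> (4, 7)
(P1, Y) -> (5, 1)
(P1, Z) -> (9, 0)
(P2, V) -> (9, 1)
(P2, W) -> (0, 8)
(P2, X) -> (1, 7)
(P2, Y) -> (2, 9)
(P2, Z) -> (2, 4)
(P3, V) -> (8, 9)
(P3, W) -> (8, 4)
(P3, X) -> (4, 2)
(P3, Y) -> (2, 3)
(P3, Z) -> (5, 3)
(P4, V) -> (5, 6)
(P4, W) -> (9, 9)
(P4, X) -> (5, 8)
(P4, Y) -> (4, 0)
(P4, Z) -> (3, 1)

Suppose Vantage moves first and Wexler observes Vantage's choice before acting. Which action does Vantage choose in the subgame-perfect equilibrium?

Work backward from Wexler's decision.
- P1: Wexler compares 3, 1, 7, 1, 0 and picks X; Vantage would get 4.
- P2: Wexler compares 1, 8, 7, 9, 4 and picks Y; Vantage would get 2.
- P3: Wexler compares 9, 4, 2, 3, 3 and picks V; Vantage would get 8.
- P4: Wexler compares 6, 9, 8, 0, 1 and picks W; Vantage would get 9.
Vantage's induced payoffs are 4, 2, 8, 9, so Vantage commits to P4. Subgame-perfect outcome: (P4, W) with payoffs (9, 9).

P4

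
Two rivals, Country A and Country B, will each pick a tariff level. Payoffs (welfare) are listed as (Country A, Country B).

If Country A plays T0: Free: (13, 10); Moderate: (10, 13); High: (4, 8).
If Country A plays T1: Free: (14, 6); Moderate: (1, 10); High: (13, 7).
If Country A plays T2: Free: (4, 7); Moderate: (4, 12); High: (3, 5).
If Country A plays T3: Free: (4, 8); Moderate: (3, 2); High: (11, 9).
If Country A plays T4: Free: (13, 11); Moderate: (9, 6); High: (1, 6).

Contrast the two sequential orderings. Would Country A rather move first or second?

If Country A leads: Country B's best replies are T0→Moderate, T1→Moderate, T2→Moderate, T3→High, T4→Free; Country A's induced payoffs 10, 1, 4, 11, 13; outcome (T4, Free), payoffs (13, 11).
If Country B leads: Country A's best replies are Free→T1, Moderate→T0, High→T1; Country B's induced payoffs 6, 13, 7; outcome (T0, Moderate), payoffs (10, 13).
Country A gets 13 moving first and 10 moving second, so Country A prefers to move first.

first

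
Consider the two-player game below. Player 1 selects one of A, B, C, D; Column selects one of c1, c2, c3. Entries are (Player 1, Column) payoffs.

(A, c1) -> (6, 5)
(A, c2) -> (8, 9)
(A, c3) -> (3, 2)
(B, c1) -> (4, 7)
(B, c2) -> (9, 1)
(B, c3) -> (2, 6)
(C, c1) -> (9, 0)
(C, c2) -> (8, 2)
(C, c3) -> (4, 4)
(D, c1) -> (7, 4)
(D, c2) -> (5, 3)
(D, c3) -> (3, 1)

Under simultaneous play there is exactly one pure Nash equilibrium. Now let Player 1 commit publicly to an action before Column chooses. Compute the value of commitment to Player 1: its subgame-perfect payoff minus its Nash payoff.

4

Solve by backward induction (Player 1 leads).
- A: BR = c2, leader payoff 8.
- B: BR = c1, leader payoff 4.
- C: BR = c3, leader payoff 4.
- D: BR = c1, leader payoff 7.
Among 8, 4, 4, 7, the best is 8 at A. Subgame-perfect outcome: (A, c2) with payoffs (8, 9).
For the simultaneous game, intersect best replies.
Player 1's best replies: c1→C; c2→B; c3→C.
Column's best replies: A→c2; B→c1; C→c3; D→c1.
The unique mutual best reply is (C, c3), giving (4, 4).
Player 1's commitment gain: 8 − 4 = 4.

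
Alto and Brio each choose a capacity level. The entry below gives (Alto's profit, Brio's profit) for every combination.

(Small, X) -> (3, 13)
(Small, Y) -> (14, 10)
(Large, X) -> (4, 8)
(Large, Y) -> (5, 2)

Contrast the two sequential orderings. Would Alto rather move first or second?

If Alto leads: Brio's best replies are Small→X, Large→X; Alto's induced payoffs 3, 4; outcome (Large, X), payoffs (4, 8).
If Brio leads: Alto's best replies are X→Large, Y→Small; Brio's induced payoffs 8, 10; outcome (Small, Y), payoffs (14, 10).
Alto gets 4 moving first and 14 moving second, so Alto prefers to move second.

second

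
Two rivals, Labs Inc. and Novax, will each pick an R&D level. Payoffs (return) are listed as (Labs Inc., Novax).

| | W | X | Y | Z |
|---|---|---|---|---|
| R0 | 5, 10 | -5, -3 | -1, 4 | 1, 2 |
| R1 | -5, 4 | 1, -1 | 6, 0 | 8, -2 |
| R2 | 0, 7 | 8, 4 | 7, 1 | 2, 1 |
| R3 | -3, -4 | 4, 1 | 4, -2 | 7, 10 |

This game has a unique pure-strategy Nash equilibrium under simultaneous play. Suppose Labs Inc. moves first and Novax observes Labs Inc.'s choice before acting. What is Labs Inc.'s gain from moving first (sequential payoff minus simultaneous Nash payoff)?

2

Solve by backward induction (Labs Inc. leads).
- R0 → Novax plays W (best of 10, -3, 4, 2); Labs Inc. gets 5.
- R1 → Novax plays W (best of 4, -1, 0, -2); Labs Inc. gets -5.
- R2 → Novax plays W (best of 7, 4, 1, 1); Labs Inc. gets 0.
- R3 → Novax plays Z (best of -4, 1, -2, 10); Labs Inc. gets 7.
Maximizing over 5, -5, 0, 7, Labs Inc. chooses R3. Subgame-perfect outcome: (R3, Z) with payoffs (7, 10).
For the simultaneous game, intersect best replies.
Labs Inc.'s best replies: W→R0; X→R2; Y→R2; Z→R1.
Novax's best replies: R0→W; R1→W; R2→W; R3→Z.
The unique mutual best reply is (R0, W), giving (5, 10).
Labs Inc.'s commitment gain: 7 − 5 = 2.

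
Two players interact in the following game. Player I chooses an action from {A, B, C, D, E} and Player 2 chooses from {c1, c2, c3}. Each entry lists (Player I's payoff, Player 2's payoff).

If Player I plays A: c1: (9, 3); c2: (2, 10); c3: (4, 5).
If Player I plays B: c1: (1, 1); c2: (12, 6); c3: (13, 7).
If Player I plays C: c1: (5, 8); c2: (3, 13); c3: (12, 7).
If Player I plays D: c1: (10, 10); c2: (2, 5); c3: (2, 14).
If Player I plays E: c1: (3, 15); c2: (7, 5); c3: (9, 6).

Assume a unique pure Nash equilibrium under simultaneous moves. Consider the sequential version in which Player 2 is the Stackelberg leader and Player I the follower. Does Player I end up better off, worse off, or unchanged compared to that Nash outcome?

Player I best-responds to each possible Player 2 move:
- c1 → Player I plays D (best of 9, 1, 5, 10, 3); Player 2 gets 10.
- c2 → Player I plays B (best of 2, 12, 3, 2, 7); Player 2 gets 6.
- c3 → Player I plays B (best of 4, 13, 12, 2, 9); Player 2 gets 7.
Player 2's induced payoffs are 10, 6, 7, so Player 2 commits to c1. Subgame-perfect outcome: (D, c1) with payoffs (10, 10).
Under simultaneous play:
Player I's best replies: c1→D; c2→B; c3→B.
Player 2's best replies: A→c2; B→c3; C→c2; D→c3; E→c1.
Only (B, c3) has each player best-responding; Nash payoffs (13, 7).
Player I earns 10 sequentially versus 13 at the Nash outcome: worse off.

worse off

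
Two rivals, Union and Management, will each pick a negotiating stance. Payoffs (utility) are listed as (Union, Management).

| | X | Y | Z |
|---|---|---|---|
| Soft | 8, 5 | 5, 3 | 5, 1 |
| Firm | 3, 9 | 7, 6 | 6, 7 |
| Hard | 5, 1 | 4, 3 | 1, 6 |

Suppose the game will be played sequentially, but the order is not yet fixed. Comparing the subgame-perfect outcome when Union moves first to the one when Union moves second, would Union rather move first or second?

first

If Union leads: Management's best replies are Soft→X, Firm→X, Hard→Z; Union's induced payoffs 8, 3, 1; outcome (Soft, X), payoffs (8, 5).
If Management leads: Union's best replies are X→Soft, Y→Firm, Z→Firm; Management's induced payoffs 5, 6, 7; outcome (Firm, Z), payoffs (6, 7).
Union gets 8 moving first and 6 moving second, so Union prefers to move first.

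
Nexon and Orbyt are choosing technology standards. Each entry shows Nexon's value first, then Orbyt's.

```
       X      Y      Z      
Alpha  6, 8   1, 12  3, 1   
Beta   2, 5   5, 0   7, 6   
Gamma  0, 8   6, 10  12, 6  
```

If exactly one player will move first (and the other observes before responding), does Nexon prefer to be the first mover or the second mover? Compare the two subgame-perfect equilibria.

If Nexon leads: Orbyt's best replies are Alpha→Y, Beta→Z, Gamma→Y; Nexon's induced payoffs 1, 7, 6; outcome (Beta, Z), payoffs (7, 6).
If Orbyt leads: Nexon's best replies are X→Alpha, Y→Gamma, Z→Gamma; Orbyt's induced payoffs 8, 10, 6; outcome (Gamma, Y), payoffs (6, 10).
Nexon gets 7 moving first and 6 moving second, so Nexon prefers to move first.

first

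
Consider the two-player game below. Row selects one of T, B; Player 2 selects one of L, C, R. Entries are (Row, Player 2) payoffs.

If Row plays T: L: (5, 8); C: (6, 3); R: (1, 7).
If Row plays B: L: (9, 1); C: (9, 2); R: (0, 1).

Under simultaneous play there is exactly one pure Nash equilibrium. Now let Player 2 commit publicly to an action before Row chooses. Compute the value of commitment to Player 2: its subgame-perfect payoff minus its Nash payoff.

5

Row best-responds to each possible Player 2 move:
- L: Row compares 5, 9 and picks B; Player 2 would get 1.
- C: Row compares 6, 9 and picks B; Player 2 would get 2.
- R: Row compares 1, 0 and picks T; Player 2 would get 7.
Player 2's induced payoffs are 1, 2, 7, so Player 2 commits to R. Subgame-perfect outcome: (T, R) with payoffs (1, 7).
Now find the simultaneous Nash equilibrium.
Row's best replies: L→B; C→B; R→T.
Player 2's best replies: T→L; B→C.
The unique mutual best reply is (B, C), giving (9, 2).
Player 2's commitment gain: 7 − 2 = 5.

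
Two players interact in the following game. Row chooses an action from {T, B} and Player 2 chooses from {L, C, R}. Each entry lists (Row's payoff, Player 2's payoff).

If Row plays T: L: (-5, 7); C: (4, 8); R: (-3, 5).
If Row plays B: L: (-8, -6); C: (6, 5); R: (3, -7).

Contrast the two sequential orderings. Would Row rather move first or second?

If Row leads: Player 2's best replies are T→C, B→C; Row's induced payoffs 4, 6; outcome (B, C), payoffs (6, 5).
If Player 2 leads: Row's best replies are L→T, C→B, R→B; Player 2's induced payoffs 7, 5, -7; outcome (T, L), payoffs (-5, 7).
Row gets 6 moving first and -5 moving second, so Row prefers to move first.

first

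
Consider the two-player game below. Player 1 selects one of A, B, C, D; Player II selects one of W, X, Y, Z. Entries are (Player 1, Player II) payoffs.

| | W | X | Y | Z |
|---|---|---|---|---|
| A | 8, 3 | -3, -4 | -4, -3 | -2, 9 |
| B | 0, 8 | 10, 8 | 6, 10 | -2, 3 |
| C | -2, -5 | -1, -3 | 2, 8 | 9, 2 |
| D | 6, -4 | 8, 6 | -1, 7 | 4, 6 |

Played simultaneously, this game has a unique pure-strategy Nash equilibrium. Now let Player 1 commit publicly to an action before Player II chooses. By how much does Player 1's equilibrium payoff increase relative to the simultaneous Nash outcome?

0

Player II best-responds to each possible Player 1 move:
- A: Player II compares 3, -4, -3, 9 and picks Z; Player 1 would get -2.
- B: Player II compares 8, 8, 10, 3 and picks Y; Player 1 would get 6.
- C: Player II compares -5, -3, 8, 2 and picks Y; Player 1 would get 2.
- D: Player II compares -4, 6, 7, 6 and picks Y; Player 1 would get -1.
Among -2, 6, 2, -1, the best is 6 at B. Subgame-perfect outcome: (B, Y) with payoffs (6, 10).
Now find the simultaneous Nash equilibrium.
Player 1's best replies: W→A; X→B; Y→B; Z→C.
Player II's best replies: A→Z; B→Y; C→Y; D→Y.
Only (B, Y) has each player best-responding; Nash payoffs (6, 10).
Player 1's commitment gain: 6 − 6 = 0.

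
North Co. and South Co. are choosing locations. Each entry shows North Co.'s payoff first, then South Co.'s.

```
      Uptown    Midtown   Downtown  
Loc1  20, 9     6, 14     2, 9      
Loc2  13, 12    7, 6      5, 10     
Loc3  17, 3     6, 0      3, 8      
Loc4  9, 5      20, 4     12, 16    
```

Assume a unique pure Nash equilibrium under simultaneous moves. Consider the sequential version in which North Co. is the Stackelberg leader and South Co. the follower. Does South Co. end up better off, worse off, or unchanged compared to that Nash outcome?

worse off

South Co. best-responds to each possible North Co. move:
- Loc1: BR = Midtown, leader payoff 6.
- Loc2: BR = Uptown, leader payoff 13.
- Loc3: BR = Downtown, leader payoff 3.
- Loc4: BR = Downtown, leader payoff 12.
Among 6, 13, 3, 12, the best is 13 at Loc2. Subgame-perfect outcome: (Loc2, Uptown) with payoffs (13, 12).
Under simultaneous play:
North Co.'s best replies: Uptown→Loc1; Midtown→Loc4; Downtown→Loc4.
South Co.'s best replies: Loc1→Midtown; Loc2→Uptown; Loc3→Downtown; Loc4→Downtown.
The unique mutual best reply is (Loc4, Downtown), giving (12, 16).
South Co. earns 12 sequentially versus 16 at the Nash outcome: worse off.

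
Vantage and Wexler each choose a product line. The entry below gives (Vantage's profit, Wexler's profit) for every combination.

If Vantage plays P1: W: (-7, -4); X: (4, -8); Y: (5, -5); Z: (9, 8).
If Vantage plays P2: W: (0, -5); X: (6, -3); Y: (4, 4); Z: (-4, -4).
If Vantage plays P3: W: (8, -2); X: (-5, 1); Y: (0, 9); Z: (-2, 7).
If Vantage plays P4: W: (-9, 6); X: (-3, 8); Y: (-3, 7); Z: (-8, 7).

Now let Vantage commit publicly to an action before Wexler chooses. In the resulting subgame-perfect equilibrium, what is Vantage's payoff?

Work backward from Wexler's decision.
- P1: Wexler compares -4, -8, -5, 8 and picks Z; Vantage would get 9.
- P2: Wexler compares -5, -3, 4, -4 and picks Y; Vantage would get 4.
- P3: Wexler compares -2, 1, 9, 7 and picks Y; Vantage would get 0.
- P4: Wexler compares 6, 8, 7, 7 and picks X; Vantage would get -3.
Among 9, 4, 0, -3, the best is 9 at P1. Subgame-perfect outcome: (P1, Z) with payoffs (9, 8).

9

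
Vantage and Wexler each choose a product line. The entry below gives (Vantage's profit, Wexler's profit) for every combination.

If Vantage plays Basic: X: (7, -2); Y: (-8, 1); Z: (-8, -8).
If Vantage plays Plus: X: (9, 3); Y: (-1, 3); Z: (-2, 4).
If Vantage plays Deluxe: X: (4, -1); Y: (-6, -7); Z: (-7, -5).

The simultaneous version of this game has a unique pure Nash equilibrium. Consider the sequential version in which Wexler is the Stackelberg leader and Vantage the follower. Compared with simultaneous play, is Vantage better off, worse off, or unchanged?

unchanged

Vantage best-responds to each possible Wexler move:
- X: Vantage compares 7, 9, 4 and picks Plus; Wexler would get 3.
- Y: Vantage compares -8, -1, -6 and picks Plus; Wexler would get 3.
- Z: Vantage compares -8, -2, -7 and picks Plus; Wexler would get 4.
Among 3, 3, 4, the best is 4 at Z. Subgame-perfect outcome: (Plus, Z) with payoffs (-2, 4).
For the simultaneous game, intersect best replies.
Vantage's best replies: X→Plus; Y→Plus; Z→Plus.
Wexler's best replies: Basic→Y; Plus→Z; Deluxe→X.
The unique mutual best reply is (Plus, Z), giving (-2, 4).
Vantage earns -2 sequentially versus -2 at the Nash outcome: unchanged.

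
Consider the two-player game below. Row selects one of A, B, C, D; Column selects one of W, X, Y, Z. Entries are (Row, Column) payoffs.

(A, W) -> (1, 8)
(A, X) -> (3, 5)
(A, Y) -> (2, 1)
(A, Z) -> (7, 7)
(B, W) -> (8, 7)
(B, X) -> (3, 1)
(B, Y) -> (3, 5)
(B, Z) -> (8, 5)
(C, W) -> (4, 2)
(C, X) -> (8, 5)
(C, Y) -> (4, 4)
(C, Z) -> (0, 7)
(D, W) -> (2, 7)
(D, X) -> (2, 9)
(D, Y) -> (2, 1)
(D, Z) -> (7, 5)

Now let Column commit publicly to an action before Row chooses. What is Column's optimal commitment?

W

Backward induction with Column moving first.
- W → Row plays B (best of 1, 8, 4, 2); Column gets 7.
- X → Row plays C (best of 3, 3, 8, 2); Column gets 5.
- Y → Row plays C (best of 2, 3, 4, 2); Column gets 4.
- Z → Row plays B (best of 7, 8, 0, 7); Column gets 5.
Maximizing over 7, 5, 4, 5, Column chooses W. Subgame-perfect outcome: (B, W) with payoffs (8, 7).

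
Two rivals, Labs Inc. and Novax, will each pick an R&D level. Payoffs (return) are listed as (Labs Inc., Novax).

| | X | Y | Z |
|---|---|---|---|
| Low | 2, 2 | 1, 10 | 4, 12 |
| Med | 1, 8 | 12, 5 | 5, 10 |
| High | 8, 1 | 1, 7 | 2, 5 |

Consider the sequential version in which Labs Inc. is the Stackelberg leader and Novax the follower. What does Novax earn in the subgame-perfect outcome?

10

Work backward from Novax's decision.
- Low: Novax compares 2, 10, 12 and picks Z; Labs Inc. would get 4.
- Med: Novax compares 8, 5, 10 and picks Z; Labs Inc. would get 5.
- High: Novax compares 1, 7, 5 and picks Y; Labs Inc. would get 1.
Maximizing over 4, 5, 1, Labs Inc. chooses Med. Subgame-perfect outcome: (Med, Z) with payoffs (5, 10).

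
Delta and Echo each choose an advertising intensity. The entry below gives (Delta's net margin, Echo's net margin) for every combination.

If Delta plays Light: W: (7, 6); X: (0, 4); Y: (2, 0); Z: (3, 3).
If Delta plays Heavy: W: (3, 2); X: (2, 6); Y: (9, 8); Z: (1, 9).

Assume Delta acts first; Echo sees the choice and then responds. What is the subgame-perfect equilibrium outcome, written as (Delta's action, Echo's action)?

Solve by backward induction (Delta leads).
- Light: Echo compares 6, 4, 0, 3 and picks W; Delta would get 7.
- Heavy: Echo compares 2, 6, 8, 9 and picks Z; Delta would get 1.
Delta's induced payoffs are 7, 1, so Delta commits to Light. Subgame-perfect outcome: (Light, W) with payoffs (7, 6).

(Light, W)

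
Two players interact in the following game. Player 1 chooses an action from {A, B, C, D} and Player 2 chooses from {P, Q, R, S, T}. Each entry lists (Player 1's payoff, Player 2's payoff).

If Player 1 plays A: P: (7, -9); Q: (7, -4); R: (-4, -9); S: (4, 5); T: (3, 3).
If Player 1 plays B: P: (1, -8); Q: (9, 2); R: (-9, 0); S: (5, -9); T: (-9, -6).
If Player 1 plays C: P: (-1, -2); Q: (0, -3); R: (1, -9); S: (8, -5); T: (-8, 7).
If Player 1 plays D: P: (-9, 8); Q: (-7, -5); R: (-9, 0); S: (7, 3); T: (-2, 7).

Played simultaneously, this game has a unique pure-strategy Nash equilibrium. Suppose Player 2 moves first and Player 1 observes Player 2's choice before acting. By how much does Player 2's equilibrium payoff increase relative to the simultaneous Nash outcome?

1

Solve by backward induction (Player 2 leads).
- P: BR = A, leader payoff -9.
- Q: BR = B, leader payoff 2.
- R: BR = C, leader payoff -9.
- S: BR = C, leader payoff -5.
- T: BR = A, leader payoff 3.
Maximizing over -9, 2, -9, -5, 3, Player 2 chooses T. Subgame-perfect outcome: (A, T) with payoffs (3, 3).
Under simultaneous play:
Player 1's best replies: P→A; Q→B; R→C; S→C; T→A.
Player 2's best replies: A→S; B→Q; C→T; D→P.
The unique mutual best reply is (B, Q), giving (9, 2).
Player 2's commitment gain: 3 − 2 = 1.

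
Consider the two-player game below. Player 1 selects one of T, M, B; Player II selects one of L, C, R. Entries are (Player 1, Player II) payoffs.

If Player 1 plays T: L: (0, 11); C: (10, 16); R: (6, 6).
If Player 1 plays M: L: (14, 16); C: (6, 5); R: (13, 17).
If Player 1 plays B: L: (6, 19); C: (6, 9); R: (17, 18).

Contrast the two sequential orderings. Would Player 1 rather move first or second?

If Player 1 leads: Player II's best replies are T→C, M→R, B→L; Player 1's induced payoffs 10, 13, 6; outcome (M, R), payoffs (13, 17).
If Player II leads: Player 1's best replies are L→M, C→T, R→B; Player II's induced payoffs 16, 16, 18; outcome (B, R), payoffs (17, 18).
Player 1 gets 13 moving first and 17 moving second, so Player 1 prefers to move second.

second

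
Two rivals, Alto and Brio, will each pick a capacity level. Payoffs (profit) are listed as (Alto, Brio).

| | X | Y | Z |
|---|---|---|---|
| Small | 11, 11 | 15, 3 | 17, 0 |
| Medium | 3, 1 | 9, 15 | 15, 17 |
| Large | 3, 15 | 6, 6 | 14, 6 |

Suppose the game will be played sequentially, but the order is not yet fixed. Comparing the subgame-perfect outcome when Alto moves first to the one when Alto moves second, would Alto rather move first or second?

If Alto leads: Brio's best replies are Small→X, Medium→Z, Large→X; Alto's induced payoffs 11, 15, 3; outcome (Medium, Z), payoffs (15, 17).
If Brio leads: Alto's best replies are X→Small, Y→Small, Z→Small; Brio's induced payoffs 11, 3, 0; outcome (Small, X), payoffs (11, 11).
Alto gets 15 moving first and 11 moving second, so Alto prefers to move first.

first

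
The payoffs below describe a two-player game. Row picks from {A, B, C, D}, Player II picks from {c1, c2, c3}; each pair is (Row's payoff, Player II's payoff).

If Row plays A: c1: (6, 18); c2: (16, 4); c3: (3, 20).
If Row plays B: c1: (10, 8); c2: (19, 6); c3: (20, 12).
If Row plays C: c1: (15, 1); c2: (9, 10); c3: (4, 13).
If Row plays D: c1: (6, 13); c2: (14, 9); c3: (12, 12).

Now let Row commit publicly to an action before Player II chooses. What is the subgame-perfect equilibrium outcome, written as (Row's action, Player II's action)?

Player II best-responds to each possible Row move:
- A → Player II plays c3 (best of 18, 4, 20); Row gets 3.
- B → Player II plays c3 (best of 8, 6, 12); Row gets 20.
- C → Player II plays c3 (best of 1, 10, 13); Row gets 4.
- D → Player II plays c1 (best of 13, 9, 12); Row gets 6.
Maximizing over 3, 20, 4, 6, Row chooses B. Subgame-perfect outcome: (B, c3) with payoffs (20, 12).

(B, c3)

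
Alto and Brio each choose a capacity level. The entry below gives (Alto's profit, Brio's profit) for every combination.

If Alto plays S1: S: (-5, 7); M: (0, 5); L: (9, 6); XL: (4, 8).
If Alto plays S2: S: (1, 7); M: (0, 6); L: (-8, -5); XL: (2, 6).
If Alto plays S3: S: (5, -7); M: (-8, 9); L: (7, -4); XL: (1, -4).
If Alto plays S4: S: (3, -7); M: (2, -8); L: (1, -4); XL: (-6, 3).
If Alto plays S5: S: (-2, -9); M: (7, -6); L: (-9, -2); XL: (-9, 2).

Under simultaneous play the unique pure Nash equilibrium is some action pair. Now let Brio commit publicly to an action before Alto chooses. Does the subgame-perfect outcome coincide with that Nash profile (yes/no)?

yes

Solve by backward induction (Brio leads).
- S → Alto plays S3 (best of -5, 1, 5, 3, -2); Brio gets -7.
- M → Alto plays S5 (best of 0, 0, -8, 2, 7); Brio gets -6.
- L → Alto plays S1 (best of 9, -8, 7, 1, -9); Brio gets 6.
- XL → Alto plays S1 (best of 4, 2, 1, -6, -9); Brio gets 8.
Among -7, -6, 6, 8, the best is 8 at XL. Subgame-perfect outcome: (S1, XL) with payoffs (4, 8).
Now find the simultaneous Nash equilibrium.
Alto's best replies: S→S3; M→S5; L→S1; XL→S1.
Brio's best replies: S1→XL; S2→S; S3→M; S4→XL; S5→XL.
Only (S1, XL) has each player best-responding; Nash payoffs (4, 8).
Sequential outcome (S1, XL) coincides with the Nash profile (S1, XL).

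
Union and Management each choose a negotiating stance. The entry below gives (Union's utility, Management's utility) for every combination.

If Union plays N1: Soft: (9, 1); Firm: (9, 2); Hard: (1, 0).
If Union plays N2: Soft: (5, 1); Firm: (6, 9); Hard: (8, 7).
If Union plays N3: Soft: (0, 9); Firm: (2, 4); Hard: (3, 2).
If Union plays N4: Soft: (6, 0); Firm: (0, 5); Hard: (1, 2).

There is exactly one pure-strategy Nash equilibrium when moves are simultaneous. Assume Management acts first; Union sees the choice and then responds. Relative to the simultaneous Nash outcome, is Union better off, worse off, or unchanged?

Solve by backward induction (Management leads).
- Soft: Union compares 9, 5, 0, 6 and picks N1; Management would get 1.
- Firm: Union compares 9, 6, 2, 0 and picks N1; Management would get 2.
- Hard: Union compares 1, 8, 3, 1 and picks N2; Management would get 7.
Maximizing over 1, 2, 7, Management chooses Hard. Subgame-perfect outcome: (N2, Hard) with payoffs (8, 7).
Now find the simultaneous Nash equilibrium.
Union's best replies: Soft→N1; Firm→N1; Hard→N2.
Management's best replies: N1→Firm; N2→Firm; N3→Soft; N4→Firm.
The unique mutual best reply is (N1, Firm), giving (9, 2).
Union earns 8 sequentially versus 9 at the Nash outcome: worse off.

worse off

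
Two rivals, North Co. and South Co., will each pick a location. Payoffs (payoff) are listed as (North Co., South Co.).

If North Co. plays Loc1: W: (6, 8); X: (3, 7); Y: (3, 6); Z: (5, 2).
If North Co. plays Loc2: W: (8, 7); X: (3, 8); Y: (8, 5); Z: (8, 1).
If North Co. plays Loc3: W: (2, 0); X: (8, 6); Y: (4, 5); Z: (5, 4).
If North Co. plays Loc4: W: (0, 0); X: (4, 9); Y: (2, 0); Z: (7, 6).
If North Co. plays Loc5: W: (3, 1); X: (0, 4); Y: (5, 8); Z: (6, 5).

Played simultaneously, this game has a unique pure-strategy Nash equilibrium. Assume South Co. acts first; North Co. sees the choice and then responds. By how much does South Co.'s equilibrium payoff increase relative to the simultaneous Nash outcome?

1

North Co. best-responds to each possible South Co. move:
- W: BR = Loc2, leader payoff 7.
- X: BR = Loc3, leader payoff 6.
- Y: BR = Loc2, leader payoff 5.
- Z: BR = Loc2, leader payoff 1.
Maximizing over 7, 6, 5, 1, South Co. chooses W. Subgame-perfect outcome: (Loc2, W) with payoffs (8, 7).
Under simultaneous play:
North Co.'s best replies: W→Loc2; X→Loc3; Y→Loc2; Z→Loc2.
South Co.'s best replies: Loc1→W; Loc2→X; Loc3→X; Loc4→X; Loc5→Y.
Only (Loc3, X) has each player best-responding; Nash payoffs (8, 6).
South Co.'s commitment gain: 7 − 6 = 1.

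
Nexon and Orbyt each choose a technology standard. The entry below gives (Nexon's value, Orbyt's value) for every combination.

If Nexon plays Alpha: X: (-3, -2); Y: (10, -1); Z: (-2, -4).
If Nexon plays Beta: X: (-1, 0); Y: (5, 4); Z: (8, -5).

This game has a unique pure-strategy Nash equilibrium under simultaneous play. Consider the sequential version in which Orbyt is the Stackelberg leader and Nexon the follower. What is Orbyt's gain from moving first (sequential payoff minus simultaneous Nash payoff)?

Nexon best-responds to each possible Orbyt move:
- X → Nexon plays Beta (best of -3, -1); Orbyt gets 0.
- Y → Nexon plays Alpha (best of 10, 5); Orbyt gets -1.
- Z → Nexon plays Beta (best of -2, 8); Orbyt gets -5.
Among 0, -1, -5, the best is 0 at X. Subgame-perfect outcome: (Beta, X) with payoffs (-1, 0).
Under simultaneous play:
Nexon's best replies: X→Beta; Y→Alpha; Z→Beta.
Orbyt's best replies: Alpha→Y; Beta→Y.
Only (Alpha, Y) has each player best-responding; Nash payoffs (10, -1).
Orbyt's commitment gain: 0 − -1 = 1.

1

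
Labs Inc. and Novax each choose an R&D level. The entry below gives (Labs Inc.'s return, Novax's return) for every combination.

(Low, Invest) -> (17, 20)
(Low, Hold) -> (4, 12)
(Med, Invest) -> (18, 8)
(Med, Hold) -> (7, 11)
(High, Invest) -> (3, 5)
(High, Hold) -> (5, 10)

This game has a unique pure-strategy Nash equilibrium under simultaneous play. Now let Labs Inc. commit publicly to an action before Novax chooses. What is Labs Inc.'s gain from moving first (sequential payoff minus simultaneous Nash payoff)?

10

Solve by backward induction (Labs Inc. leads).
- Low → Novax plays Invest (best of 20, 12); Labs Inc. gets 17.
- Med → Novax plays Hold (best of 8, 11); Labs Inc. gets 7.
- High → Novax plays Hold (best of 5, 10); Labs Inc. gets 5.
Among 17, 7, 5, the best is 17 at Low. Subgame-perfect outcome: (Low, Invest) with payoffs (17, 20).
Under simultaneous play:
Labs Inc.'s best replies: Invest→Med; Hold→Med.
Novax's best replies: Low→Invest; Med→Hold; High→Hold.
Only (Med, Hold) has each player best-responding; Nash payoffs (7, 11).
Labs Inc.'s commitment gain: 17 − 7 = 10.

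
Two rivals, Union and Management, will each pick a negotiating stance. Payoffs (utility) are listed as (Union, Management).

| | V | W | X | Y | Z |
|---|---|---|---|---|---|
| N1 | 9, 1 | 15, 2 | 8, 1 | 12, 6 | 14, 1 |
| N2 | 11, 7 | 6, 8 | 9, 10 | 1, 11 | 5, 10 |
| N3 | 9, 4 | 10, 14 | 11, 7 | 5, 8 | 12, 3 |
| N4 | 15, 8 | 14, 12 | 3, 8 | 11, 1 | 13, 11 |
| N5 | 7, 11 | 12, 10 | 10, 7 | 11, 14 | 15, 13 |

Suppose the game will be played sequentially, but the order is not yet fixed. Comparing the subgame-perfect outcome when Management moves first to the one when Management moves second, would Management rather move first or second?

If Union leads: Management's best replies are N1→Y, N2→Y, N3→W, N4→W, N5→Y; Union's induced payoffs 12, 1, 10, 14, 11; outcome (N4, W), payoffs (14, 12).
If Management leads: Union's best replies are V→N4, W→N1, X→N3, Y→N1, Z→N5; Management's induced payoffs 8, 2, 7, 6, 13; outcome (N5, Z), payoffs (15, 13).
Management gets 13 moving first and 12 moving second, so Management prefers to move first.

first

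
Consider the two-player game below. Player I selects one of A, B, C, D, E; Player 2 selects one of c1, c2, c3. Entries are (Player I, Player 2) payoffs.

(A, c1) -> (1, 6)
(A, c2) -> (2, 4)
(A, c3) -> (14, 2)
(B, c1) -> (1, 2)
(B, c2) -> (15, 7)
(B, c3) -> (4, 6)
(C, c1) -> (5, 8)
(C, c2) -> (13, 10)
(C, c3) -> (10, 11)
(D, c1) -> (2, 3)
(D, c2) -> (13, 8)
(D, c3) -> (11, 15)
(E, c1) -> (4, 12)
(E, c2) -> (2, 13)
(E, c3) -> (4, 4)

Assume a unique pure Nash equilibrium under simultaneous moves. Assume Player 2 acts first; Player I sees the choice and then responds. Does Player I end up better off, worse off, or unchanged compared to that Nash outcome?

Solve by backward induction (Player 2 leads).
- c1: BR = C, leader payoff 8.
- c2: BR = B, leader payoff 7.
- c3: BR = A, leader payoff 2.
Maximizing over 8, 7, 2, Player 2 chooses c1. Subgame-perfect outcome: (C, c1) with payoffs (5, 8).
Under simultaneous play:
Player I's best replies: c1→C; c2→B; c3→A.
Player 2's best replies: A→c1; B→c2; C→c3; D→c3; E→c2.
The unique mutual best reply is (B, c2), giving (15, 7).
Player I earns 5 sequentially versus 15 at the Nash outcome: worse off.

worse off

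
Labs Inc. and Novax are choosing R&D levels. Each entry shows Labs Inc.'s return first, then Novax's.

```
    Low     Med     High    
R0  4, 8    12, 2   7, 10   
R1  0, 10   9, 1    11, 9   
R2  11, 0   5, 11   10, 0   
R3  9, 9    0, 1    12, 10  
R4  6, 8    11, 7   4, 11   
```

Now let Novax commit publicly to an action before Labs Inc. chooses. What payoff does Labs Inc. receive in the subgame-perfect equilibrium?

Backward induction with Novax moving first.
- Low: Labs Inc. compares 4, 0, 11, 9, 6 and picks R2; Novax would get 0.
- Med: Labs Inc. compares 12, 9, 5, 0, 11 and picks R0; Novax would get 2.
- High: Labs Inc. compares 7, 11, 10, 12, 4 and picks R3; Novax would get 10.
Novax's induced payoffs are 0, 2, 10, so Novax commits to High. Subgame-perfect outcome: (R3, High) with payoffs (12, 10).

12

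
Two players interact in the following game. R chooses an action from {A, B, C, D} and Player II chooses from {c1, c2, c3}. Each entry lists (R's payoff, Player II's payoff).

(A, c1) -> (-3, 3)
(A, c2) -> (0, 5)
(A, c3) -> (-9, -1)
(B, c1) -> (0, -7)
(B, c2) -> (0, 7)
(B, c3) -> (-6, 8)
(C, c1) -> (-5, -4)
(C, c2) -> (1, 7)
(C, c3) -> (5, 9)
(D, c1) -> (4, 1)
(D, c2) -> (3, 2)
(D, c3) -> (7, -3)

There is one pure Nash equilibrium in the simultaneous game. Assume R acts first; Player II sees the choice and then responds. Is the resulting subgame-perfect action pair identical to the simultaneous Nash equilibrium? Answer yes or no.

Solve by backward induction (R leads).
- A: BR = c2, leader payoff 0.
- B: BR = c3, leader payoff -6.
- C: BR = c3, leader payoff 5.
- D: BR = c2, leader payoff 3.
Maximizing over 0, -6, 5, 3, R chooses C. Subgame-perfect outcome: (C, c3) with payoffs (5, 9).
Now find the simultaneous Nash equilibrium.
R's best replies: c1→D; c2→D; c3→D.
Player II's best replies: A→c2; B→c3; C→c3; D→c2.
The unique mutual best reply is (D, c2), giving (3, 2).
Sequential outcome (C, c3) differs from the Nash profile (D, c2).

no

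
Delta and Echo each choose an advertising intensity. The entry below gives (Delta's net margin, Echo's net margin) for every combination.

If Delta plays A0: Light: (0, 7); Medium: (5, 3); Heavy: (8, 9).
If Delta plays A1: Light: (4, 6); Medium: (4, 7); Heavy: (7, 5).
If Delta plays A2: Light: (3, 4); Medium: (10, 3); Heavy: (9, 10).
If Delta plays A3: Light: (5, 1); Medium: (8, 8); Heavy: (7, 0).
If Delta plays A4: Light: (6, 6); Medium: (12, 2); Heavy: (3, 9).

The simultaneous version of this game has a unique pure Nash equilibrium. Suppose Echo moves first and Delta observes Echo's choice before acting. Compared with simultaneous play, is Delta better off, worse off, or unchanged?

Solve by backward induction (Echo leads).
- Light → Delta plays A4 (best of 0, 4, 3, 5, 6); Echo gets 6.
- Medium → Delta plays A4 (best of 5, 4, 10, 8, 12); Echo gets 2.
- Heavy → Delta plays A2 (best of 8, 7, 9, 7, 3); Echo gets 10.
Maximizing over 6, 2, 10, Echo chooses Heavy. Subgame-perfect outcome: (A2, Heavy) with payoffs (9, 10).
Under simultaneous play:
Delta's best replies: Light→A4; Medium→A4; Heavy→A2.
Echo's best replies: A0→Heavy; A1→Medium; A2→Heavy; A3→Medium; A4→Heavy.
The unique mutual best reply is (A2, Heavy), giving (9, 10).
Delta earns 9 sequentially versus 9 at the Nash outcome: unchanged.

unchanged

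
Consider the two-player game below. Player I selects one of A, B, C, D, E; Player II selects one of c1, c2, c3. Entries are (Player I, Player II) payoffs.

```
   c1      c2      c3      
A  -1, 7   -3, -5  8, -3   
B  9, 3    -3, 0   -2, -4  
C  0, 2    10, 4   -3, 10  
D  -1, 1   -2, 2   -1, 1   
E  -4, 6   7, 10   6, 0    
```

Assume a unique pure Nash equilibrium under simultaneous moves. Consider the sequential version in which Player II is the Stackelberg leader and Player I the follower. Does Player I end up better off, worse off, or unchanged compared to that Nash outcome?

Work backward from Player I's decision.
- c1: BR = B, leader payoff 3.
- c2: BR = C, leader payoff 4.
- c3: BR = A, leader payoff -3.
Maximizing over 3, 4, -3, Player II chooses c2. Subgame-perfect outcome: (C, c2) with payoffs (10, 4).
Now find the simultaneous Nash equilibrium.
Player I's best replies: c1→B; c2→C; c3→A.
Player II's best replies: A→c1; B→c1; C→c3; D→c2; E→c2.
The unique mutual best reply is (B, c1), giving (9, 3).
Player I earns 10 sequentially versus 9 at the Nash outcome: better off.

better off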